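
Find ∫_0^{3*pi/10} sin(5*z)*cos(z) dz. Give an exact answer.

Use the identity sin(5*z)cos(z) = [sin(6*z) + sin(4*z)]/2.
An antiderivative is F(z) = -cos(4*z)/8 - cos(6*z)/12.
Then F(3*pi/10) - F(0) = (1/96 + sqrt(5)/96) - (-5/24) = sqrt(5)/96 + 7/32.

sqrt(5)/96 + 7/32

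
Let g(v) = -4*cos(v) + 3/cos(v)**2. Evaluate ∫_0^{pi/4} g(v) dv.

3 - 2*sqrt(2)

An antiderivative is F(v) = -4*sin(v) + 3*tan(v).
Then F(pi/4) - F(0) = (3 - 2*sqrt(2)) - (0) = 3 - 2*sqrt(2).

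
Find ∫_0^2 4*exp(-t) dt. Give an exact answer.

An antiderivative is F(t) = -4*exp(-t).
Then F(2) - F(0) = (-4*exp(-2)) - (-4) = 4 - 4*exp(-2).

4 - 4*exp(-2)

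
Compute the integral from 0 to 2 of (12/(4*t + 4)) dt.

Let u = 4*t + 4, so du = 4 dt. When t = 0, u = 4; when t = 2, u = 12.
The integral becomes 3·∫ 1/u du from 4 to 12, with antiderivative 3*log(u).
Back in t: F(t) = 3*log(4*t + 4).
Then F(2) - F(0) = (3*log(3) + 6*log(2)) - (log(64)) = log(27).

log(27)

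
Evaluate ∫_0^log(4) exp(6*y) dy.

Let u = exp(y), so du = exp(y) dy. When y = 0, u = 1; when y = log(4), u = 4.
The integral becomes ∫ u**5 du from 1 to 4, with antiderivative u**6/6.
Back in y: F(y) = exp(6*y)/6.
Then F(log(4)) - F(0) = (2048/3) - (1/6) = 1365/2.

1365/2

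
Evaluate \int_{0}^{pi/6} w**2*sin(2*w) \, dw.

-1/8 - pi**2/144 + sqrt(3)*pi/24

Integrate by parts twice (u = w^2, dv = sin(2*w) dw).
An antiderivative is F(w) = -w**2*cos(2*w)/2 + w*sin(2*w)/2 + cos(2*w)/4.
Then F(pi/6) - F(0) = (-pi**2/144 + 1/8 + sqrt(3)*pi/24) - (1/4) = -1/8 - pi**2/144 + sqrt(3)*pi/24.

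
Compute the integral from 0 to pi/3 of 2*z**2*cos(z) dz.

Integrate by parts twice (u = z^2, dv = 2*cos(z) dz).
An antiderivative is F(z) = 2*z**2*sin(z) + 4*z*cos(z) - 4*sin(z).
Then F(pi/3) - F(0) = (-2*sqrt(3) + sqrt(3)*pi**2/9 + 2*pi/3) - (0) = -2*sqrt(3) + sqrt(3)*pi**2/9 + 2*pi/3.

-2*sqrt(3) + sqrt(3)*pi**2/9 + 2*pi/3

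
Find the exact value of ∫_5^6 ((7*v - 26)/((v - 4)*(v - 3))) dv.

Factor the denominator: v**2 - 7*v + 12 = (v - 3)(v - 4).
Partial fractions: (7*v - 26)/((v - 4)*(v - 3)) = 5/(v - 3) + 2/(v - 4).
An antiderivative is F(v) = 2*log(v - 4) + 5*log(v - 3).
Then F(6) - F(5) = (2*log(2) + 5*log(3)) - (log(32)) = -3*log(2) + 5*log(3).

-3*log(2) + 5*log(3)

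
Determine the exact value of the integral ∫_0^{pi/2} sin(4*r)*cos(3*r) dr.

Use the identity sin(4*r)cos(3*r) = [sin(7*r) + sin(r)]/2.
An antiderivative is F(r) = -cos(r)/2 - cos(7*r)/14.
Then F(pi/2) - F(0) = (0) - (-4/7) = 4/7.

4/7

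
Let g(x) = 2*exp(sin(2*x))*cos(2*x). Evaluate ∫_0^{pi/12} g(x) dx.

-1 + exp(1/2)

Let u = sin(2*x), so du = 2*cos(2*x) dx. When x = 0, u = 0; when x = pi/12, u = 1/2.
The integral becomes ∫ exp(u) du from 0 to 1/2, with antiderivative exp(u).
Back in x: F(x) = exp(sin(2*x)).
Then F(pi/12) - F(0) = (exp(1/2)) - (1) = -1 + exp(1/2).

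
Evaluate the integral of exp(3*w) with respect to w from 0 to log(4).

Let u = exp(w), so du = exp(w) dw. When w = 0, u = 1; when w = log(4), u = 4.
The integral becomes ∫ u**2 du from 1 to 4, with antiderivative u**3/3.
Back in w: F(w) = exp(3*w)/3.
Then F(log(4)) - F(0) = (64/3) - (1/3) = 21.

21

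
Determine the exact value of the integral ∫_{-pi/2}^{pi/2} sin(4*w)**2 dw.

pi/2

Use the identity sin^2(4*w) = (1 - cos(8*w))/2.
An antiderivative is F(w) = w/2 - sin(8*w)/16.
Then F(pi/2) - F(-pi/2) = (pi/4) - (-pi/4) = pi/2.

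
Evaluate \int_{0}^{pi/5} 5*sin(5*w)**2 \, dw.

pi/2

Use the identity sin^2(5*w) = (1 - cos(10*w))/2.
An antiderivative is F(w) = 5*w/2 - sin(10*w)/4.
Then F(pi/5) - F(0) = (pi/2) - (0) = pi/2.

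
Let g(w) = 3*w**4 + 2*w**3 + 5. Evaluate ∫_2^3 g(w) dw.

By the power rule, an antiderivative is F(w) = 3*w**5/5 + w**4/2 + 5*w.
Then F(3) - F(2) = (2013/10) - (186/5) = 1641/10.

1641/10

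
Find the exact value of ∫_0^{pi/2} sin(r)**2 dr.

pi/4

Use the identity sin^2(r) = (1 - cos(2*r))/2.
An antiderivative is F(r) = r/2 - sin(2*r)/4.
Then F(pi/2) - F(0) = (pi/4) - (0) = pi/4.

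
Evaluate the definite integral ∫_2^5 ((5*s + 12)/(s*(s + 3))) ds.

Factor the denominator: s**2 + 3*s = (s + 3)s.
Partial fractions: (5*s + 12)/(s*(s + 3)) = 1/(s + 3) + 4/s.
An antiderivative is F(s) = 4*log(s) + log(s + 3).
Then F(5) - F(2) = (3*log(2) + 4*log(5)) - (log(80)) = -log(2) + 3*log(5).

-log(2) + 3*log(5)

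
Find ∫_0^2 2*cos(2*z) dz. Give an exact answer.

sin(4)

Let u = 2*z, so du = 2 dz. When z = 0, u = 0; when z = 2, u = 4.
The integral becomes ∫ cos(u) du from 0 to 4, with antiderivative sin(u).
Back in z: F(z) = sin(2*z).
Then F(2) - F(0) = (sin(4)) - (0) = sin(4).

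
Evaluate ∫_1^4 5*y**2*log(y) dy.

-35 + 640*log(2)/3

Integrate by parts once (u = ln y, dv = 5*y**2 dy).
An antiderivative is F(y) = 5*y**3*(3*log(y) - 1)/9.
Then F(4) - F(1) = (-320/9 + 640*log(2)/3) - (-5/9) = -35 + 640*log(2)/3.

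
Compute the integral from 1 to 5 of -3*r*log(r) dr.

Integrate by parts once (u = ln r, dv = -3*r dr).
An antiderivative is F(r) = -3*r**2*(2*log(r) - 1)/4.
Then F(5) - F(1) = (75/4 - 75*log(5)/2) - (3/4) = 18 - 75*log(5)/2.

18 - 75*log(5)/2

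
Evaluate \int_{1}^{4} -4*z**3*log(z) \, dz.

255/4 - 512*log(2)

Integrate by parts once (u = ln z, dv = -4*z**3 dz).
An antiderivative is F(z) = -z**4*(4*log(z) - 1)/4.
Then F(4) - F(1) = (64 - 512*log(2)) - (1/4) = 255/4 - 512*log(2).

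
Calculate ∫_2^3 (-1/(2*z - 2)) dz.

-log(2)/2

An antiderivative is F(z) = -log(2*z - 2)/2.
Then F(3) - F(2) = (-log(2)) - (-log(2)/2) = -log(2)/2.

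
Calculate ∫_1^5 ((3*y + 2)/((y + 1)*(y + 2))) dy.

Factor the denominator: y**2 + 3*y + 2 = (y + 2)(y + 1).
Partial fractions: (3*y + 2)/((y + 1)*(y + 2)) = 4/(y + 2) - 1/(y + 1).
An antiderivative is F(y) = -log(y + 1) + 4*log(y + 2).
Then F(5) - F(1) = (-log(3) - log(2) + 4*log(7)) - (log(81/2)) = -5*log(3) + 4*log(7).

-5*log(3) + 4*log(7)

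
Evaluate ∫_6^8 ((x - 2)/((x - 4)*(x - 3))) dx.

Factor the denominator: x**2 - 7*x + 12 = (x - 3)(x - 4).
Partial fractions: (x - 2)/((x - 4)*(x - 3)) = -1/(x - 3) + 2/(x - 4).
An antiderivative is F(x) = 2*log(x - 4) - log(x - 3).
Then F(8) - F(6) = (log(16/5)) - (log(4/3)) = log(12/5).

log(12/5)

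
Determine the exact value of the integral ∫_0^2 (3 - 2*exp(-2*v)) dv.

exp(-4) + 5

An antiderivative is F(v) = 3*v + exp(-2*v).
Then F(2) - F(0) = (exp(-4) + 6) - (1) = exp(-4) + 5.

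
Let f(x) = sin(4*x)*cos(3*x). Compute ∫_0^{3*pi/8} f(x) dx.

4/7 - 3*sqrt(2 - sqrt(2))/14

Use the identity sin(4*x)cos(3*x) = [sin(7*x) + sin(x)]/2.
An antiderivative is F(x) = -cos(x)/2 - cos(7*x)/14.
Then F(3*pi/8) - F(0) = (-3*sqrt(2 - sqrt(2))/14) - (-4/7) = 4/7 - 3*sqrt(2 - sqrt(2))/14.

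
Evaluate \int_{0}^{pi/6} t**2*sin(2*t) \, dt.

-1/8 - pi**2/144 + sqrt(3)*pi/24

Integrate by parts twice (u = t^2, dv = sin(2*t) dt).
An antiderivative is F(t) = -t**2*cos(2*t)/2 + t*sin(2*t)/2 + cos(2*t)/4.
Then F(pi/6) - F(0) = (-pi**2/144 + 1/8 + sqrt(3)*pi/24) - (1/4) = -1/8 - pi**2/144 + sqrt(3)*pi/24.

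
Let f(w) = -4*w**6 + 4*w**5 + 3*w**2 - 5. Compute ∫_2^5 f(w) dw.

By the power rule, an antiderivative is F(w) = -4*w**7/7 + 2*w**6/3 + w**3 - 5*w.
Then F(5) - F(2) = (-716650/21) - (-682/21) = -238656/7.

-238656/7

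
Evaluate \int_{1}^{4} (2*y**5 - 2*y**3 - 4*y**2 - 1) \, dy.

By the power rule, an antiderivative is F(y) = y**6/3 - y**4/2 - 4*y**3/3 - y.
Then F(4) - F(1) = (1148) - (-5/2) = 2301/2.

2301/2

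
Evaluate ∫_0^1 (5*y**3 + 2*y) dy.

9/4

By the power rule, an antiderivative is F(y) = 5*y**4/4 + y**2.
Then F(1) - F(0) = (9/4) - (0) = 9/4.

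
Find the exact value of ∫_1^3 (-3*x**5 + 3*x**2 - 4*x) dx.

-354

By the power rule, an antiderivative is F(x) = -x**6/2 + x**3 - 2*x**2.
Then F(3) - F(1) = (-711/2) - (-3/2) = -354.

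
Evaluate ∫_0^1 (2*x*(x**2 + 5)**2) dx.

91/3

Let u = x**2 + 5, so du = 2*x dx. When x = 0, u = 5; when x = 1, u = 6.
The integral becomes ∫ u**2 du from 5 to 6, with antiderivative u**3/3.
Back in x: F(x) = (x**2 + 5)**3/3.
Then F(1) - F(0) = (72) - (125/3) = 91/3.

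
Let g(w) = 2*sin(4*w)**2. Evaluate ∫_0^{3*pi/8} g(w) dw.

3*pi/8

Use the identity sin^2(4*w) = (1 - cos(8*w))/2.
An antiderivative is F(w) = w - sin(8*w)/8.
Then F(3*pi/8) - F(0) = (3*pi/8) - (0) = 3*pi/8.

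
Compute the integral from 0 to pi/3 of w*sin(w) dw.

Integrate by parts once (u = w, dv = sin(w) dw).
An antiderivative is F(w) = -w*cos(w) + sin(w).
Then F(pi/3) - F(0) = (-pi/6 + sqrt(3)/2) - (0) = -pi/6 + sqrt(3)/2.

-pi/6 + sqrt(3)/2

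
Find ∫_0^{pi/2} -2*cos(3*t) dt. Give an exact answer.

2/3

An antiderivative is F(t) = -2*sin(3*t)/3.
Then F(pi/2) - F(0) = (2/3) - (0) = 2/3.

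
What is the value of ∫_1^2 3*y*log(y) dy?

Integrate by parts once (u = ln y, dv = 3*y dy).
An antiderivative is F(y) = 3*y**2*(2*log(y) - 1)/4.
Then F(2) - F(1) = (-3 + log(64)) - (-3/4) = -9/4 + log(64).

-9/4 + log(64)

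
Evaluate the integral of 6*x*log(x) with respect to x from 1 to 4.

Integrate by parts once (u = ln x, dv = 6*x dx).
An antiderivative is F(x) = 3*x**2*(2*log(x) - 1)/2.
Then F(4) - F(1) = (-24 + 96*log(2)) - (-3/2) = -45/2 + 96*log(2).

-45/2 + 96*log(2)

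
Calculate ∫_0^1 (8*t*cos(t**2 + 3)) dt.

4*sin(4) - 4*sin(3)

Let u = t**2 + 3, so du = 2*t dt. When t = 0, u = 3; when t = 1, u = 4.
The integral becomes 4·∫ cos(u) du from 3 to 4, with antiderivative 4*sin(u).
Back in t: F(t) = 4*sin(t**2 + 3).
Then F(1) - F(0) = (4*sin(4)) - (4*sin(3)) = 4*sin(4) - 4*sin(3).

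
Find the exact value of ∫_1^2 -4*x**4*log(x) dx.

124/25 - 128*log(2)/5

Integrate by parts once (u = ln x, dv = -4*x**4 dx).
An antiderivative is F(x) = -4*x**5*(5*log(x) - 1)/25.
Then F(2) - F(1) = (128/25 - 128*log(2)/5) - (4/25) = 124/25 - 128*log(2)/5.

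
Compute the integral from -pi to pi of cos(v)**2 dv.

pi

Use the identity cos^2(v) = (1 + cos(2*v))/2.
An antiderivative is F(v) = v/2 + sin(2*v)/4.
Then F(pi) - F(-pi) = (pi/2) - (-pi/2) = pi.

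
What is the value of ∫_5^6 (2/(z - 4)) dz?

log(4)

An antiderivative is F(z) = 2*log(z - 4).
Then F(6) - F(5) = (log(4)) - (0) = log(4).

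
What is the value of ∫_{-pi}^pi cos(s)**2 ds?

pi

Use the identity cos^2(s) = (1 + cos(2*s))/2.
An antiderivative is F(s) = s/2 + sin(2*s)/4.
Then F(pi) - F(-pi) = (pi/2) - (-pi/2) = pi.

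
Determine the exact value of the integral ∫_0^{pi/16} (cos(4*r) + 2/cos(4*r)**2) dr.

sqrt(2)/8 + 1/2

An antiderivative is F(r) = sin(4*r)/4 + tan(4*r)/2.
Then F(pi/16) - F(0) = (sqrt(2)/8 + 1/2) - (0) = sqrt(2)/8 + 1/2.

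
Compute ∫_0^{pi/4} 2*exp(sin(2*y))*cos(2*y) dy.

Let u = sin(2*y), so du = 2*cos(2*y) dy. When y = 0, u = 0; when y = pi/4, u = 1.
The integral becomes ∫ exp(u) du from 0 to 1, with antiderivative exp(u).
Back in y: F(y) = exp(sin(2*y)).
Then F(pi/4) - F(0) = (E) - (1) = -1 + E.

-1 + E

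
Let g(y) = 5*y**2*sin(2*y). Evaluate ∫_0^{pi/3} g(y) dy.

Integrate by parts twice (u = y^2, dv = 5*sin(2*y) dy).
An antiderivative is F(y) = -5*y**2*cos(2*y)/2 + 5*y*sin(2*y)/2 + 5*cos(2*y)/4.
Then F(pi/3) - F(0) = (-5/8 + 5*pi**2/36 + 5*sqrt(3)*pi/12) - (5/4) = -15/8 + 5*pi**2/36 + 5*sqrt(3)*pi/12.

-15/8 + 5*pi**2/36 + 5*sqrt(3)*pi/12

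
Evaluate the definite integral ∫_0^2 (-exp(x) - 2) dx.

An antiderivative is F(x) = -2*x - exp(x).
Then F(2) - F(0) = (-exp(2) - 4) - (-1) = -exp(2) - 3.

-exp(2) - 3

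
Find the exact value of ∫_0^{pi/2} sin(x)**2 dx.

Use the identity sin^2(x) = (1 - cos(2*x))/2.
An antiderivative is F(x) = x/2 - sin(2*x)/4.
Then F(pi/2) - F(0) = (pi/4) - (0) = pi/4.

pi/4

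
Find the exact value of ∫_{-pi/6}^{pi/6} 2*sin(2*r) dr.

An antiderivative is F(r) = -cos(2*r).
Then F(pi/6) - F(-pi/6) = (-1/2) - (-1/2) = 0.

0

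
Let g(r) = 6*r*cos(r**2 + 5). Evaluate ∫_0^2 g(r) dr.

Let u = r**2 + 5, so du = 2*r dr. When r = 0, u = 5; when r = 2, u = 9.
The integral becomes 3·∫ cos(u) du from 5 to 9, with antiderivative 3*sin(u).
Back in r: F(r) = 3*sin(r**2 + 5).
Then F(2) - F(0) = (3*sin(9)) - (3*sin(5)) = 3*sin(9) - 3*sin(5).

3*sin(9) - 3*sin(5)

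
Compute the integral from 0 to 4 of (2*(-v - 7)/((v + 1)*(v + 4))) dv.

-4*log(5) + 2*log(2)

Factor the denominator: v**2 + 5*v + 4 = (v + 4)(v + 1).
Partial fractions: 2*(-v - 7)/((v + 1)*(v + 4)) = 2/(v + 4) - 4/(v + 1).
An antiderivative is F(v) = -4*log(v + 1) + 2*log(v + 4).
Then F(4) - F(0) = (-4*log(5) + 6*log(2)) - (log(16)) = -4*log(5) + 2*log(2).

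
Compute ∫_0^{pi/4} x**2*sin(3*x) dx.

-2/27 - sqrt(2)/27 + sqrt(2)*pi/36 + sqrt(2)*pi**2/96

Integrate by parts twice (u = x^2, dv = sin(3*x) dx).
An antiderivative is F(x) = -x**2*cos(3*x)/3 + 2*x*sin(3*x)/9 + 2*cos(3*x)/27.
Then F(pi/4) - F(0) = (sqrt(2)*(-32 + 24*pi + 9*pi**2)/864) - (2/27) = -2/27 - sqrt(2)/27 + sqrt(2)*pi/36 + sqrt(2)*pi**2/96.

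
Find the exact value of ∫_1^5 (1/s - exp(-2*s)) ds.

An antiderivative is F(s) = log(s) + exp(-2*s)/2.
Then F(5) - F(1) = (exp(-10)/2 + log(5)) - (exp(-2)/2) = -exp(-2)/2 + exp(-10)/2 + log(5).

-exp(-2)/2 + exp(-10)/2 + log(5)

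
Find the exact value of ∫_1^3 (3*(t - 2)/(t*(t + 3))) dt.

log(27/32)

Factor the denominator: t**2 + 3*t = (t + 3)t.
Partial fractions: 3*(t - 2)/(t*(t + 3)) = 5/(t + 3) - 2/t.
An antiderivative is F(t) = -2*log(t) + 5*log(t + 3).
Then F(3) - F(1) = (3*log(3) + 5*log(2)) - (10*log(2)) = log(27/32).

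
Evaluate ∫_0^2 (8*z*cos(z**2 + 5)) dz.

4*sin(9) - 4*sin(5)

Let u = z**2 + 5, so du = 2*z dz. When z = 0, u = 5; when z = 2, u = 9.
The integral becomes 4·∫ cos(u) du from 5 to 9, with antiderivative 4*sin(u).
Back in z: F(z) = 4*sin(z**2 + 5).
Then F(2) - F(0) = (4*sin(9)) - (4*sin(5)) = 4*sin(9) - 4*sin(5).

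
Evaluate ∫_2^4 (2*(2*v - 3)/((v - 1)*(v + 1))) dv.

Factor the denominator: v**2 - 1 = (v + 1)(v - 1).
Partial fractions: 2*(2*v - 3)/((v - 1)*(v + 1)) = 5/(v + 1) - 1/(v - 1).
An antiderivative is F(v) = -log(v - 1) + 5*log(v + 1).
Then F(4) - F(2) = (-log(3) + 5*log(5)) - (5*log(3)) = -6*log(3) + 5*log(5).

-6*log(3) + 5*log(5)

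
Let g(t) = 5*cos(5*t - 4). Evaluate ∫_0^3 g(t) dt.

sin(11) + sin(4)

Let u = 5*t - 4, so du = 5 dt. When t = 0, u = -4; when t = 3, u = 11.
The integral becomes ∫ cos(u) du from -4 to 11, with antiderivative sin(u).
Back in t: F(t) = sin(5*t - 4).
Then F(3) - F(0) = (sin(11)) - (-sin(4)) = sin(11) + sin(4).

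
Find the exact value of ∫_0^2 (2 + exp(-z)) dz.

An antiderivative is F(z) = 2*z - exp(-z).
Then F(2) - F(0) = (4 - exp(-2)) - (-1) = 5 - exp(-2).

5 - exp(-2)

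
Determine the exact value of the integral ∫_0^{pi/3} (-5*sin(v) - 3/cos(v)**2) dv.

-3*sqrt(3) - 5/2

An antiderivative is F(v) = 5*cos(v) - 3*tan(v).
Then F(pi/3) - F(0) = (5/2 - 3*sqrt(3)) - (5) = -3*sqrt(3) - 5/2.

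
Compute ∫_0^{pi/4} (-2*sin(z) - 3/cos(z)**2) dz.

-5 + sqrt(2)

An antiderivative is F(z) = 2*cos(z) - 3*tan(z).
Then F(pi/4) - F(0) = (-3 + sqrt(2)) - (2) = -5 + sqrt(2).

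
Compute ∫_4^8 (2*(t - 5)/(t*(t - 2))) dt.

Factor the denominator: t**2 - 2*t = t(t - 2).
Partial fractions: 2*(t - 5)/(t*(t - 2)) = 5/t - 3/(t - 2).
An antiderivative is F(t) = 5*log(t) - 3*log(t - 2).
Then F(8) - F(4) = (-3*log(3) + 12*log(2)) - (7*log(2)) = log(32/27).

log(32/27)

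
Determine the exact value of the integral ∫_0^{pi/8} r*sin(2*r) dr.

Integrate by parts once (u = r, dv = sin(2*r) dr).
An antiderivative is F(r) = -r*cos(2*r)/2 + sin(2*r)/4.
Then F(pi/8) - F(0) = (sqrt(2)*(4 - pi)/32) - (0) = sqrt(2)*(4 - pi)/32.

sqrt(2)*(4 - pi)/32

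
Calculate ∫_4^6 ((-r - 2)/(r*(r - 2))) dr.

log(3/8)

Factor the denominator: r**2 - 2*r = r(r - 2).
Partial fractions: (-r - 2)/(r*(r - 2)) = 1/r - 2/(r - 2).
An antiderivative is F(r) = log(r) - 2*log(r - 2).
Then F(6) - F(4) = (log(3/8)) - (0) = log(3/8).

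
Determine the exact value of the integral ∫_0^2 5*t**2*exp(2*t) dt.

Integrate by parts twice (u = t^2, dv = 5*exp(2*t) dt).
An antiderivative is F(t) = (10*t**2 - 10*t + 5)*exp(2*t)/4.
Then F(2) - F(0) = (25*exp(4)/4) - (5/4) = -5/4 + 25*exp(4)/4.

-5/4 + 25*exp(4)/4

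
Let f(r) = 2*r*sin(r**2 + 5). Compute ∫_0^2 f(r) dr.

Let u = r**2 + 5, so du = 2*r dr. When r = 0, u = 5; when r = 2, u = 9.
The integral becomes ∫ sin(u) du from 5 to 9, with antiderivative -cos(u).
Back in r: F(r) = -cos(r**2 + 5).
Then F(2) - F(0) = (-cos(9)) - (-cos(5)) = cos(5) - cos(9).

cos(5) - cos(9)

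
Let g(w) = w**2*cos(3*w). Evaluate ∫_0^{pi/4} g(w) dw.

Integrate by parts twice (u = w^2, dv = cos(3*w) dw).
An antiderivative is F(w) = w**2*sin(3*w)/3 + 2*w*cos(3*w)/9 - 2*sin(3*w)/27.
Then F(pi/4) - F(0) = (sqrt(2)*(-24*pi - 32 + 9*pi**2)/864) - (0) = sqrt(2)*(-24*pi - 32 + 9*pi**2)/864.

sqrt(2)*(-24*pi - 32 + 9*pi**2)/864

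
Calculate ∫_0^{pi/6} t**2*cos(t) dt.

Integrate by parts twice (u = t^2, dv = cos(t) dt).
An antiderivative is F(t) = t**2*sin(t) + 2*t*cos(t) - 2*sin(t).
Then F(pi/6) - F(0) = (-1 + pi**2/72 + sqrt(3)*pi/6) - (0) = -1 + pi**2/72 + sqrt(3)*pi/6.

-1 + pi**2/72 + sqrt(3)*pi/6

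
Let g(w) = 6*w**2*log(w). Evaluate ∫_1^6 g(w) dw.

Integrate by parts once (u = ln w, dv = 6*w**2 dw).
An antiderivative is F(w) = 2*w**3*(3*log(w) - 1)/3.
Then F(6) - F(1) = (-144 + 432*log(2) + 432*log(3)) - (-2/3) = -430/3 + 432*log(2) + 432*log(3).

-430/3 + 432*log(2) + 432*log(3)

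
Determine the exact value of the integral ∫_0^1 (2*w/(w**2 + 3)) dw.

Let u = w**2 + 3, so du = 2*w dw. When w = 0, u = 3; when w = 1, u = 4.
The integral becomes ∫ 1/u du from 3 to 4, with antiderivative log(u).
Back in w: F(w) = log(w**2 + 3).
Then F(1) - F(0) = (log(4)) - (log(3)) = log(4/3).

log(4/3)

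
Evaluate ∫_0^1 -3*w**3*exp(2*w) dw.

-3*exp(2)/8 - 9/8

Integrate by parts 3 times (u = w^3, dv = -3*exp(2*w) dw).
An antiderivative is F(w) = (-12*w**3 + 18*w**2 - 18*w + 9)*exp(2*w)/8.
Then F(1) - F(0) = (-3*exp(2)/8) - (9/8) = -3*exp(2)/8 - 9/8.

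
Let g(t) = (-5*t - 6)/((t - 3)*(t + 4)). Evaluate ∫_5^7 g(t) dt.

-2*log(11) - 3*log(2) + 4*log(3)

Factor the denominator: t**2 + t - 12 = (t + 4)(t - 3).
Partial fractions: (-5*t - 6)/((t - 3)*(t + 4)) = -2/(t + 4) - 3/(t - 3).
An antiderivative is F(t) = -3*log(t - 3) - 2*log(t + 4).
Then F(7) - F(5) = (-2*log(11) - 6*log(2)) - (-4*log(3) - 3*log(2)) = -2*log(11) - 3*log(2) + 4*log(3).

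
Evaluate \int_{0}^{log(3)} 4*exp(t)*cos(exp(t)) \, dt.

Let u = exp(t), so du = exp(t) dt. When t = 0, u = 1; when t = log(3), u = 3.
The integral becomes 4·∫ cos(u) du from 1 to 3, with antiderivative 4*sin(u).
Back in t: F(t) = 4*sin(exp(t)).
Then F(log(3)) - F(0) = (4*sin(3)) - (4*sin(1)) = -4*sin(1) + 4*sin(3).

-4*sin(1) + 4*sin(3)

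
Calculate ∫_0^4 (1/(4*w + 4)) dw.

log(5)/4

An antiderivative is F(w) = log(4*w + 4)/4.
Then F(4) - F(0) = (log(20)/4) - (log(2)/2) = log(5)/4.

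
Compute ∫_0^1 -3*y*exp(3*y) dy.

-2*exp(3)/3 - 1/3

Integrate by parts once (u = y, dv = -3*exp(3*y) dy).
An antiderivative is F(y) = (-3*y + 1)*exp(3*y)/3.
Then F(1) - F(0) = (-2*exp(3)/3) - (1/3) = -2*exp(3)/3 - 1/3.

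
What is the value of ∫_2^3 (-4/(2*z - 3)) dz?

An antiderivative is F(z) = -2*log(2*z - 3).
Then F(3) - F(2) = (-log(9)) - (0) = -log(9).

-log(9)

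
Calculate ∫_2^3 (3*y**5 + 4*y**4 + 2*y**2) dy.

By the power rule, an antiderivative is F(y) = y**6/2 + 4*y**5/5 + 2*y**3/3.
Then F(3) - F(2) = (5769/10) - (944/15) = 15419/30.

15419/30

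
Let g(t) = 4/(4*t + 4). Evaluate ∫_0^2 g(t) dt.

log(3)

Let u = 4*t + 4, so du = 4 dt. When t = 0, u = 4; when t = 2, u = 12.
The integral becomes ∫ 1/u du from 4 to 12, with antiderivative log(u).
Back in t: F(t) = log(4*t + 4).
Then F(2) - F(0) = (log(12)) - (log(4)) = log(3).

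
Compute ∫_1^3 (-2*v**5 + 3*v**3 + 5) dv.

By the power rule, an antiderivative is F(v) = -v**6/3 + 3*v**4/4 + 5*v.
Then F(3) - F(1) = (-669/4) - (65/12) = -518/3.

-518/3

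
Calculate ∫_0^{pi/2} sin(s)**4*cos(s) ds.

Let u = sin(s), so du = cos(s) ds. When s = 0, u = 0; when s = pi/2, u = 1.
The integral becomes ∫ u**4 du from 0 to 1, with antiderivative u**5/5.
Back in s: F(s) = sin(s)**5/5.
Then F(pi/2) - F(0) = (1/5) - (0) = 1/5.

1/5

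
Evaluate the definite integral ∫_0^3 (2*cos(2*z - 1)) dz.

sin(5) + sin(1)

Let u = 2*z - 1, so du = 2 dz. When z = 0, u = -1; when z = 3, u = 5.
The integral becomes ∫ cos(u) du from -1 to 5, with antiderivative sin(u).
Back in z: F(z) = sin(2*z - 1).
Then F(3) - F(0) = (sin(5)) - (-sin(1)) = sin(5) + sin(1).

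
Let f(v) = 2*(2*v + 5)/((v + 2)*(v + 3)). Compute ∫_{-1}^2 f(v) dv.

Factor the denominator: v**2 + 5*v + 6 = (v + 3)(v + 2).
Partial fractions: 2*(2*v + 5)/((v + 2)*(v + 3)) = 2/(v + 3) + 2/(v + 2).
An antiderivative is F(v) = 2*log(v + 2) + 2*log(v + 3).
Then F(2) - F(-1) = (4*log(2) + 2*log(5)) - (log(4)) = log(100).

log(100)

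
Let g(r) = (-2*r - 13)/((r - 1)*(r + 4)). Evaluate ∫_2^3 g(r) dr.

log(7/48)

Factor the denominator: r**2 + 3*r - 4 = (r + 4)(r - 1).
Partial fractions: (-2*r - 13)/((r - 1)*(r + 4)) = 1/(r + 4) - 3/(r - 1).
An antiderivative is F(r) = -3*log(r - 1) + log(r + 4).
Then F(3) - F(2) = (log(7/8)) - (log(6)) = log(7/48).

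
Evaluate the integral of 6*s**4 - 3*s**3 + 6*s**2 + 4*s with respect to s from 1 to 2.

By the power rule, an antiderivative is F(s) = 6*s**5/5 - 3*s**4/4 + 2*s**3 + 2*s**2.
Then F(2) - F(1) = (252/5) - (89/20) = 919/20.

919/20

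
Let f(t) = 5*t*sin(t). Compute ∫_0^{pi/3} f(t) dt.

Integrate by parts once (u = t, dv = 5*sin(t) dt).
An antiderivative is F(t) = -5*t*cos(t) + 5*sin(t).
Then F(pi/3) - F(0) = (-5*pi/6 + 5*sqrt(3)/2) - (0) = -5*pi/6 + 5*sqrt(3)/2.

-5*pi/6 + 5*sqrt(3)/2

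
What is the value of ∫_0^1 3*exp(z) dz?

-3 + 3*E

An antiderivative is F(z) = 3*exp(z).
Then F(1) - F(0) = (3*E) - (3) = -3 + 3*E.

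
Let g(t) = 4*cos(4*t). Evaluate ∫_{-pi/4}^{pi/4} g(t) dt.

An antiderivative is F(t) = sin(4*t).
Then F(pi/4) - F(-pi/4) = (0) - (0) = 0.

0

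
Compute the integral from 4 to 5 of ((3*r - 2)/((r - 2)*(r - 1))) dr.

-6*log(2) + 5*log(3)

Factor the denominator: r**2 - 3*r + 2 = (r - 1)(r - 2).
Partial fractions: (3*r - 2)/((r - 2)*(r - 1)) = -1/(r - 1) + 4/(r - 2).
An antiderivative is F(r) = 4*log(r - 2) - log(r - 1).
Then F(5) - F(4) = (log(81/4)) - (log(16/3)) = -6*log(2) + 5*log(3).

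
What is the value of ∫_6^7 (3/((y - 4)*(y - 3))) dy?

-9*log(2) + 6*log(3)

Factor the denominator: y**2 - 7*y + 12 = (y - 3)(y - 4).
Partial fractions: 3/((y - 4)*(y - 3)) = -3/(y - 3) + 3/(y - 4).
An antiderivative is F(y) = 3*log(y - 4) - 3*log(y - 3).
Then F(7) - F(6) = (log(27/64)) - (log(8/27)) = -9*log(2) + 6*log(3).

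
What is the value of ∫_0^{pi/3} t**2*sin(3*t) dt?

-4/27 + pi**2/27

Integrate by parts twice (u = t^2, dv = sin(3*t) dt).
An antiderivative is F(t) = -t**2*cos(3*t)/3 + 2*t*sin(3*t)/9 + 2*cos(3*t)/27.
Then F(pi/3) - F(0) = (-2/27 + pi**2/27) - (2/27) = -4/27 + pi**2/27.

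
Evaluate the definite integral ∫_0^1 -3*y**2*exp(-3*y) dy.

-2/9 + 17*exp(-3)/9

Integrate by parts twice (u = y^2, dv = -3*exp(-3*y) dy).
An antiderivative is F(y) = (9*y**2 + 6*y + 2)*exp(-3*y)/9.
Then F(1) - F(0) = (17*exp(-3)/9) - (2/9) = -2/9 + 17*exp(-3)/9.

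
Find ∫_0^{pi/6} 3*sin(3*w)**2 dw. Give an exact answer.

pi/4

Use the identity sin^2(3*w) = (1 - cos(6*w))/2.
An antiderivative is F(w) = 3*w/2 - sin(6*w)/4.
Then F(pi/6) - F(0) = (pi/4) - (0) = pi/4.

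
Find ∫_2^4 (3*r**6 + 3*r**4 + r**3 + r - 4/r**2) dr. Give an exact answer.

266947/35

By the power rule, an antiderivative is F(r) = 3*r**7/7 + 3*r**5/5 + r**4/4 + r**2/2 + 4/r.
Then F(4) - F(2) = (269819/35) - (2872/35) = 266947/35.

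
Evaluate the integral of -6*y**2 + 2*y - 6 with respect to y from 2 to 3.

By the power rule, an antiderivative is F(y) = -2*y**3 + y**2 - 6*y.
Then F(3) - F(2) = (-63) - (-24) = -39.

-39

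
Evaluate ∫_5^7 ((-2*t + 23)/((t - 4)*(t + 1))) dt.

-10*log(2) + 8*log(3)

Factor the denominator: t**2 - 3*t - 4 = (t + 1)(t - 4).
Partial fractions: (-2*t + 23)/((t - 4)*(t + 1)) = -5/(t + 1) + 3/(t - 4).
An antiderivative is F(t) = 3*log(t - 4) - 5*log(t + 1).
Then F(7) - F(5) = (-15*log(2) + 3*log(3)) - (-5*log(3) - 5*log(2)) = -10*log(2) + 8*log(3).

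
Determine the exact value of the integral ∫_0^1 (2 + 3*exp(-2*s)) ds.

7/2 - 3*exp(-2)/2

An antiderivative is F(s) = 2*s - 3*exp(-2*s)/2.
Then F(1) - F(0) = (2 - 3*exp(-2)/2) - (-3/2) = 7/2 - 3*exp(-2)/2.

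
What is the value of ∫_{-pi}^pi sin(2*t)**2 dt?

Use the identity sin^2(2*t) = (1 - cos(4*t))/2.
An antiderivative is F(t) = t/2 - sin(4*t)/8.
Then F(pi) - F(-pi) = (pi/2) - (-pi/2) = pi.

pi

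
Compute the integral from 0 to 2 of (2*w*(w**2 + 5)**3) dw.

1484

Let u = w**2 + 5, so du = 2*w dw. When w = 0, u = 5; when w = 2, u = 9.
The integral becomes ∫ u**3 du from 5 to 9, with antiderivative u**4/4.
Back in w: F(w) = (w**2 + 5)**4/4.
Then F(2) - F(0) = (6561/4) - (625/4) = 1484.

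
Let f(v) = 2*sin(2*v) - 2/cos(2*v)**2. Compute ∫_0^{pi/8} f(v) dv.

-sqrt(2)/2

An antiderivative is F(v) = -cos(2*v) - tan(2*v).
Then F(pi/8) - F(0) = (-1 - sqrt(2)/2) - (-1) = -sqrt(2)/2.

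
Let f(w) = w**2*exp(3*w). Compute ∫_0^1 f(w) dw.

Integrate by parts twice (u = w^2, dv = exp(3*w) dw).
An antiderivative is F(w) = (9*w**2 - 6*w + 2)*exp(3*w)/27.
Then F(1) - F(0) = (5*exp(3)/27) - (2/27) = -2/27 + 5*exp(3)/27.

-2/27 + 5*exp(3)/27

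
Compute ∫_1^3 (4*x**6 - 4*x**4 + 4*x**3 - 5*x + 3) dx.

By the power rule, an antiderivative is F(x) = 4*x**7/7 - 4*x**5/5 + x**4 - 5*x**2/2 + 3*x.
Then F(3) - F(1) = (78597/70) - (89/70) = 39254/35.

39254/35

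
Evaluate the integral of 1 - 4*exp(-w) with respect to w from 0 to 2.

An antiderivative is F(w) = w + 4*exp(-w).
Then F(2) - F(0) = (4*exp(-2) + 2) - (4) = -2 + 4*exp(-2).

-2 + 4*exp(-2)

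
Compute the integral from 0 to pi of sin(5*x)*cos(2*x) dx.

10/21

Use the identity sin(5*x)cos(2*x) = [sin(7*x) + sin(3*x)]/2.
An antiderivative is F(x) = -cos(3*x)/6 - cos(7*x)/14.
Then F(pi) - F(0) = (5/21) - (-5/21) = 10/21.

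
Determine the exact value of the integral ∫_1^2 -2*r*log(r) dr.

3/2 - log(16)

Integrate by parts once (u = ln r, dv = -2*r dr).
An antiderivative is F(r) = -r**2*(2*log(r) - 1)/2.
Then F(2) - F(1) = (2 - log(16)) - (1/2) = 3/2 - log(16).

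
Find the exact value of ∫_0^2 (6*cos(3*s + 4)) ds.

Let u = 3*s + 4, so du = 3 ds. When s = 0, u = 4; when s = 2, u = 10.
The integral becomes 2·∫ cos(u) du from 4 to 10, with antiderivative 2*sin(u).
Back in s: F(s) = 2*sin(3*s + 4).
Then F(2) - F(0) = (2*sin(10)) - (2*sin(4)) = 2*sin(10) - 2*sin(4).

2*sin(10) - 2*sin(4)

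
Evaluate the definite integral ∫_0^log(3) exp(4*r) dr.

20

Let u = exp(r), so du = exp(r) dr. When r = 0, u = 1; when r = log(3), u = 3.
The integral becomes ∫ u**3 du from 1 to 3, with antiderivative u**4/4.
Back in r: F(r) = exp(4*r)/4.
Then F(log(3)) - F(0) = (81/4) - (1/4) = 20.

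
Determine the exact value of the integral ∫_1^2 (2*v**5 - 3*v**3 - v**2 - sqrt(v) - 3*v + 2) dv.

By the power rule, an antiderivative is F(v) = v**6/3 - 3*v**4/4 - 2*v**(3/2)/3 - v**3/3 - 3*v**2/2 + 2*v.
Then F(2) - F(1) = (14/3 - 4*sqrt(2)/3) - (-11/12) = 67/12 - 4*sqrt(2)/3.

67/12 - 4*sqrt(2)/3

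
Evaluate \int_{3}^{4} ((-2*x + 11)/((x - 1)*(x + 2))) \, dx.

Factor the denominator: x**2 + x - 2 = (x + 2)(x - 1).
Partial fractions: (-2*x + 11)/((x - 1)*(x + 2)) = -5/(x + 2) + 3/(x - 1).
An antiderivative is F(x) = 3*log(x - 1) - 5*log(x + 2).
Then F(4) - F(3) = (-5*log(2) - 2*log(3)) - (-5*log(5) + 3*log(2)) = -8*log(2) - 2*log(3) + 5*log(5).

-8*log(2) - 2*log(3) + 5*log(5)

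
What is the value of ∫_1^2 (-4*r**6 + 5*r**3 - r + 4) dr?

By the power rule, an antiderivative is F(r) = -4*r**7/7 + 5*r**4/4 - r**2/2 + 4*r.
Then F(2) - F(1) = (-330/7) - (117/28) = -1437/28.

-1437/28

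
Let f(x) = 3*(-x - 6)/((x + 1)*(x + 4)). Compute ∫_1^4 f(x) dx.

Factor the denominator: x**2 + 5*x + 4 = (x + 4)(x + 1).
Partial fractions: 3*(-x - 6)/((x + 1)*(x + 4)) = 2/(x + 4) - 5/(x + 1).
An antiderivative is F(x) = -5*log(x + 1) + 2*log(x + 4).
Then F(4) - F(1) = (-5*log(5) + 6*log(2)) - (log(25/32)) = -7*log(5) + 11*log(2).

-7*log(5) + 11*log(2)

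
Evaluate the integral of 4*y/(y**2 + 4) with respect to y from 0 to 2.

log(4)

Let u = y**2 + 4, so du = 2*y dy. When y = 0, u = 4; when y = 2, u = 8.
The integral becomes 2·∫ 1/u du from 4 to 8, with antiderivative 2*log(u).
Back in y: F(y) = 2*log(y**2 + 4).
Then F(2) - F(0) = (log(64)) - (log(16)) = log(4).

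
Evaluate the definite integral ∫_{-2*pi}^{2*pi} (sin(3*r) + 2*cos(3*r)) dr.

0

An antiderivative is F(r) = 2*sin(3*r)/3 - cos(3*r)/3.
Then F(2*pi) - F(-2*pi) = (-1/3) - (-1/3) = 0.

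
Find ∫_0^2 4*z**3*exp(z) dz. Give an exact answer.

Integrate by parts 3 times (u = z^3, dv = 4*exp(z) dz).
An antiderivative is F(z) = (4*z**3 - 12*z**2 + 24*z - 24)*exp(z).
Then F(2) - F(0) = (8*exp(2)) - (-24) = 24 + 8*exp(2).

24 + 8*exp(2)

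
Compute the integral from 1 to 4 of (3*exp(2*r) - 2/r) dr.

An antiderivative is F(r) = 3*exp(2*r)/2 - 2*log(r).
Then F(4) - F(1) = (-log(16) + 3*exp(8)/2) - (3*exp(2)/2) = -3*exp(2)/2 - log(16) + 3*exp(8)/2.

-3*exp(2)/2 - log(16) + 3*exp(8)/2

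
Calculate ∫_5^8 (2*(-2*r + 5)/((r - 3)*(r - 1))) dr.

-3*log(7) - log(5) + 7*log(2)

Factor the denominator: r**2 - 4*r + 3 = (r - 1)(r - 3).
Partial fractions: 2*(-2*r + 5)/((r - 3)*(r - 1)) = -3/(r - 1) - 1/(r - 3).
An antiderivative is F(r) = -log(r - 3) - 3*log(r - 1).
Then F(8) - F(5) = (-3*log(7) - log(5)) - (-7*log(2)) = -3*log(7) - log(5) + 7*log(2).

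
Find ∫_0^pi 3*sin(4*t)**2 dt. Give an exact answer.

3*pi/2

Use the identity sin^2(4*t) = (1 - cos(8*t))/2.
An antiderivative is F(t) = 3*t/2 - 3*sin(8*t)/16.
Then F(pi) - F(0) = (3*pi/2) - (0) = 3*pi/2.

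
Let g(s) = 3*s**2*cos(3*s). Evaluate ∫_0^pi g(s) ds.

-2*pi/3

Integrate by parts twice (u = s^2, dv = 3*cos(3*s) ds).
An antiderivative is F(s) = s**2*sin(3*s) + 2*s*cos(3*s)/3 - 2*sin(3*s)/9.
Then F(pi) - F(0) = (-2*pi/3) - (0) = -2*pi/3.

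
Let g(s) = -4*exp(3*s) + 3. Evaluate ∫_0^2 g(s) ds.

22/3 - 4*exp(6)/3

An antiderivative is F(s) = -4*exp(3*s)/3 + 3*s.
Then F(2) - F(0) = (6 - 4*exp(6)/3) - (-4/3) = 22/3 - 4*exp(6)/3.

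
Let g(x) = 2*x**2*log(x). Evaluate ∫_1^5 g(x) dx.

-248/9 + 250*log(5)/3

Integrate by parts once (u = ln x, dv = 2*x**2 dx).
An antiderivative is F(x) = 2*x**3*(3*log(x) - 1)/9.
Then F(5) - F(1) = (-250/9 + 250*log(5)/3) - (-2/9) = -248/9 + 250*log(5)/3.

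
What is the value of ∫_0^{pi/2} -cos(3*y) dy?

1/3

An antiderivative is F(y) = -sin(3*y)/3.
Then F(pi/2) - F(0) = (1/3) - (0) = 1/3.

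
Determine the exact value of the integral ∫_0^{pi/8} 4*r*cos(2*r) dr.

Integrate by parts once (u = r, dv = 4*cos(2*r) dr).
An antiderivative is F(r) = 2*r*sin(2*r) + cos(2*r).
Then F(pi/8) - F(0) = (sqrt(2)*(pi + 4)/8) - (1) = -1 + sqrt(2)*pi/8 + sqrt(2)/2.

-1 + sqrt(2)*pi/8 + sqrt(2)/2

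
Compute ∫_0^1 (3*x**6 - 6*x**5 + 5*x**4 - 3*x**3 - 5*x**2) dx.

-167/84

By the power rule, an antiderivative is F(x) = 3*x**7/7 - x**6 + x**5 - 3*x**4/4 - 5*x**3/3.
Then F(1) - F(0) = (-167/84) - (0) = -167/84.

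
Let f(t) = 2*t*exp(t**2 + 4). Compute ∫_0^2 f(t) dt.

-exp(4) + exp(8)

Let u = t**2 + 4, so du = 2*t dt. When t = 0, u = 4; when t = 2, u = 8.
The integral becomes ∫ exp(u) du from 4 to 8, with antiderivative exp(u).
Back in t: F(t) = exp(t**2 + 4).
Then F(2) - F(0) = (exp(8)) - (exp(4)) = -exp(4) + exp(8).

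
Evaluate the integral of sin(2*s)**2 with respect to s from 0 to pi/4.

pi/8

Use the identity sin^2(2*s) = (1 - cos(4*s))/2.
An antiderivative is F(s) = s/2 - sin(4*s)/8.
Then F(pi/4) - F(0) = (pi/8) - (0) = pi/8.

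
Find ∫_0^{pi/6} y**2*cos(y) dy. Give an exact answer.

Integrate by parts twice (u = y^2, dv = cos(y) dy).
An antiderivative is F(y) = y**2*sin(y) + 2*y*cos(y) - 2*sin(y).
Then F(pi/6) - F(0) = (-1 + pi**2/72 + sqrt(3)*pi/6) - (0) = -1 + pi**2/72 + sqrt(3)*pi/6.

-1 + pi**2/72 + sqrt(3)*pi/6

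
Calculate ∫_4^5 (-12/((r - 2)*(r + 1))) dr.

-4*log(5) + 8*log(2)

Factor the denominator: r**2 - r - 2 = (r + 1)(r - 2).
Partial fractions: -12/((r - 2)*(r + 1)) = 4/(r + 1) - 4/(r - 2).
An antiderivative is F(r) = -4*log(r - 2) + 4*log(r + 1).
Then F(5) - F(4) = (log(16)) - (-4*log(2) + 4*log(5)) = -4*log(5) + 8*log(2).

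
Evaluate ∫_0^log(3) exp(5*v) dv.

242/5

Let u = exp(v), so du = exp(v) dv. When v = 0, u = 1; when v = log(3), u = 3.
The integral becomes ∫ u**4 du from 1 to 3, with antiderivative u**5/5.
Back in v: F(v) = exp(5*v)/5.
Then F(log(3)) - F(0) = (243/5) - (1/5) = 242/5.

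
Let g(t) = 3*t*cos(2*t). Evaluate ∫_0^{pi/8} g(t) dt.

-3/4 + 3*sqrt(2)*pi/32 + 3*sqrt(2)/8

Integrate by parts once (u = t, dv = 3*cos(2*t) dt).
An antiderivative is F(t) = 3*t*sin(2*t)/2 + 3*cos(2*t)/4.
Then F(pi/8) - F(0) = (3*sqrt(2)*(pi + 4)/32) - (3/4) = -3/4 + 3*sqrt(2)*pi/32 + 3*sqrt(2)/8.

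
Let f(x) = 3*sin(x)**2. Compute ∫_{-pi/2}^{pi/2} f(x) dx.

Use the identity sin^2(x) = (1 - cos(2*x))/2.
An antiderivative is F(x) = 3*x/2 - 3*sin(2*x)/4.
Then F(pi/2) - F(-pi/2) = (3*pi/4) - (-3*pi/4) = 3*pi/2.

3*pi/2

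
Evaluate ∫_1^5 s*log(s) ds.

-6 + 25*log(5)/2

Integrate by parts once (u = ln s, dv = s ds).
An antiderivative is F(s) = s**2*(2*log(s) - 1)/4.
Then F(5) - F(1) = (-25/4 + 25*log(5)/2) - (-1/4) = -6 + 25*log(5)/2.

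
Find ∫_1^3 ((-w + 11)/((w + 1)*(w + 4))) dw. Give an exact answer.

Factor the denominator: w**2 + 5*w + 4 = (w + 4)(w + 1).
Partial fractions: (-w + 11)/((w + 1)*(w + 4)) = -5/(w + 4) + 4/(w + 1).
An antiderivative is F(w) = 4*log(w + 1) - 5*log(w + 4).
Then F(3) - F(1) = (-5*log(7) + 8*log(2)) - (-5*log(5) + 4*log(2)) = -5*log(7) + 4*log(2) + 5*log(5).

-5*log(7) + 4*log(2) + 5*log(5)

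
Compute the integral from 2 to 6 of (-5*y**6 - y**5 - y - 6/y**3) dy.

-1453514/7

By the power rule, an antiderivative is F(y) = -5*y**7/7 - y**6/6 - y**2/2 + 3/y**2.
Then F(6) - F(2) = (-17450849/84) - (-8681/84) = -1453514/7.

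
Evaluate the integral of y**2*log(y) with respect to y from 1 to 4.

-7 + 128*log(2)/3

Integrate by parts once (u = ln y, dv = y**2 dy).
An antiderivative is F(y) = y**3*(3*log(y) - 1)/9.
Then F(4) - F(1) = (-64/9 + 128*log(2)/3) - (-1/9) = -7 + 128*log(2)/3.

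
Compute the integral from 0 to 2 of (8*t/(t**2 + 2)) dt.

log(81)

Let u = t**2 + 2, so du = 2*t dt. When t = 0, u = 2; when t = 2, u = 6.
The integral becomes 4·∫ 1/u du from 2 to 6, with antiderivative 4*log(u).
Back in t: F(t) = 4*log(t**2 + 2).
Then F(2) - F(0) = (4*log(2) + 4*log(3)) - (log(16)) = log(81).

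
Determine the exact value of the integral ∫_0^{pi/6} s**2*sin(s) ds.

-2 - sqrt(3)*pi**2/72 + pi/6 + sqrt(3)

Integrate by parts twice (u = s^2, dv = sin(s) ds).
An antiderivative is F(s) = -s**2*cos(s) + 2*s*sin(s) + 2*cos(s).
Then F(pi/6) - F(0) = (-sqrt(3)*pi**2/72 + pi/6 + sqrt(3)) - (2) = -2 - sqrt(3)*pi**2/72 + pi/6 + sqrt(3).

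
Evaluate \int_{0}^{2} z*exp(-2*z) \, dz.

(-5 + exp(4))*exp(-4)/4

Integrate by parts once (u = z, dv = exp(-2*z) dz).
An antiderivative is F(z) = (-2*z - 1)*exp(-2*z)/4.
Then F(2) - F(0) = (-5*exp(-4)/4) - (-1/4) = (-5 + exp(4))*exp(-4)/4.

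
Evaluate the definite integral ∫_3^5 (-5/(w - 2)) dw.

-5*log(3)

An antiderivative is F(w) = -5*log(w - 2).
Then F(5) - F(3) = (-5*log(3)) - (0) = -5*log(3).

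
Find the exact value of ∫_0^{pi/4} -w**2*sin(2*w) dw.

Integrate by parts twice (u = w^2, dv = -sin(2*w) dw).
An antiderivative is F(w) = w**2*cos(2*w)/2 - w*sin(2*w)/2 - cos(2*w)/4.
Then F(pi/4) - F(0) = (-pi/8) - (-1/4) = 1/4 - pi/8.

1/4 - pi/8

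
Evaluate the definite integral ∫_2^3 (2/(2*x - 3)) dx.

An antiderivative is F(x) = log(2*x - 3).
Then F(3) - F(2) = (log(3)) - (0) = log(3).

log(3)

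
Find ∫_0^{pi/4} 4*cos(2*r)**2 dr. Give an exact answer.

pi/2

Use the identity cos^2(2*r) = (1 + cos(4*r))/2.
An antiderivative is F(r) = 2*r + sin(4*r)/2.
Then F(pi/4) - F(0) = (pi/2) - (0) = pi/2.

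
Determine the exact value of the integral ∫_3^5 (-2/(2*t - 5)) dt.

-log(5)

An antiderivative is F(t) = -log(2*t - 5).
Then F(5) - F(3) = (-log(5)) - (0) = -log(5).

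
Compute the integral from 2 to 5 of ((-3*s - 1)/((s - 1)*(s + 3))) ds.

-8*log(2) + 2*log(5)

Factor the denominator: s**2 + 2*s - 3 = (s + 3)(s - 1).
Partial fractions: (-3*s - 1)/((s - 1)*(s + 3)) = -2/(s + 3) - 1/(s - 1).
An antiderivative is F(s) = -log(s - 1) - 2*log(s + 3).
Then F(5) - F(2) = (-8*log(2)) - (-log(25)) = -8*log(2) + 2*log(5).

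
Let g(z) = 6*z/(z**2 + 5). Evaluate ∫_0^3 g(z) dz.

Let u = z**2 + 5, so du = 2*z dz. When z = 0, u = 5; when z = 3, u = 14.
The integral becomes 3·∫ 1/u du from 5 to 14, with antiderivative 3*log(u).
Back in z: F(z) = 3*log(z**2 + 5).
Then F(3) - F(0) = (3*log(2) + 3*log(7)) - (3*log(5)) = -3*log(5) + 3*log(2) + 3*log(7).

-3*log(5) + 3*log(2) + 3*log(7)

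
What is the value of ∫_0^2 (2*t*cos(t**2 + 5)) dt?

Let u = t**2 + 5, so du = 2*t dt. When t = 0, u = 5; when t = 2, u = 9.
The integral becomes ∫ cos(u) du from 5 to 9, with antiderivative sin(u).
Back in t: F(t) = sin(t**2 + 5).
Then F(2) - F(0) = (sin(9)) - (sin(5)) = sin(9) - sin(5).

sin(9) - sin(5)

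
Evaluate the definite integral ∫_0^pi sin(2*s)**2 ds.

Use the identity sin^2(2*s) = (1 - cos(4*s))/2.
An antiderivative is F(s) = s/2 - sin(4*s)/8.
Then F(pi) - F(0) = (pi/2) - (0) = pi/2.

pi/2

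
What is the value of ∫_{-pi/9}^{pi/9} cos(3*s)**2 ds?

Use the identity cos^2(3*s) = (1 + cos(6*s))/2.
An antiderivative is F(s) = s/2 + sin(6*s)/12.
Then F(pi/9) - F(-pi/9) = (sqrt(3)/24 + pi/18) - (-pi/18 - sqrt(3)/24) = sqrt(3)/12 + pi/9.

sqrt(3)/12 + pi/9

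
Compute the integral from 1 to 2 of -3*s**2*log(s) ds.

Integrate by parts once (u = ln s, dv = -3*s**2 ds).
An antiderivative is F(s) = -s**3*(3*log(s) - 1)/3.
Then F(2) - F(1) = (8/3 - 8*log(2)) - (1/3) = 7/3 - 8*log(2).

7/3 - 8*log(2)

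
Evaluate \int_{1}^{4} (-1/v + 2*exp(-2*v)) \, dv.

An antiderivative is F(v) = -log(v) - exp(-2*v).
Then F(4) - F(1) = ((-log(4**exp(8)) - 1)*exp(-8)) - (-exp(-2)) = (-log(4**exp(8)) - 1 + exp(6))*exp(-8).

(-log(4**exp(8)) - 1 + exp(6))*exp(-8)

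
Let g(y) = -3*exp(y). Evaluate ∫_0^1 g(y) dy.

3 - 3*E

An antiderivative is F(y) = -3*exp(y).
Then F(1) - F(0) = (-3*E) - (-3) = 3 - 3*E.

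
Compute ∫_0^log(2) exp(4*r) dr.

Let u = exp(r), so du = exp(r) dr. When r = 0, u = 1; when r = log(2), u = 2.
The integral becomes ∫ u**3 du from 1 to 2, with antiderivative u**4/4.
Back in r: F(r) = exp(4*r)/4.
Then F(log(2)) - F(0) = (4) - (1/4) = 15/4.

15/4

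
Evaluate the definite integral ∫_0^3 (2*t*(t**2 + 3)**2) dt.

Let u = t**2 + 3, so du = 2*t dt. When t = 0, u = 3; when t = 3, u = 12.
The integral becomes ∫ u**2 du from 3 to 12, with antiderivative u**3/3.
Back in t: F(t) = (t**2 + 3)**3/3.
Then F(3) - F(0) = (576) - (9) = 567.

567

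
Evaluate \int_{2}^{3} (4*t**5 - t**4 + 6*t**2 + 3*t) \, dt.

By the power rule, an antiderivative is F(t) = 2*t**6/3 - t**5/5 + 2*t**3 + 3*t**2/2.
Then F(3) - F(2) = (5049/10) - (874/15) = 13399/30.

13399/30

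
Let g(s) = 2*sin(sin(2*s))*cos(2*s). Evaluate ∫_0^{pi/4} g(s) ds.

Let u = sin(2*s), so du = 2*cos(2*s) ds. When s = 0, u = 0; when s = pi/4, u = 1.
The integral becomes ∫ sin(u) du from 0 to 1, with antiderivative -cos(u).
Back in s: F(s) = -cos(sin(2*s)).
Then F(pi/4) - F(0) = (-cos(1)) - (-1) = 1 - cos(1).

1 - cos(1)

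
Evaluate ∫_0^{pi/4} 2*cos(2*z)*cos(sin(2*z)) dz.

sin(1)

Let u = sin(2*z), so du = 2*cos(2*z) dz. When z = 0, u = 0; when z = pi/4, u = 1.
The integral becomes ∫ cos(u) du from 0 to 1, with antiderivative sin(u).
Back in z: F(z) = sin(sin(2*z)).
Then F(pi/4) - F(0) = (sin(1)) - (0) = sin(1).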